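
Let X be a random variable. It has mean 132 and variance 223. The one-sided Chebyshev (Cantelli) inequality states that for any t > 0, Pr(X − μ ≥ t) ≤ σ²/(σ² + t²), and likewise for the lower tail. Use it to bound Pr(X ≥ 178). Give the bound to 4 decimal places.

Here σ² = 223 and t = 46, so σ² + t² = 2339.
Cantelli's bound: 223/2339 = 0.0953.

0.0953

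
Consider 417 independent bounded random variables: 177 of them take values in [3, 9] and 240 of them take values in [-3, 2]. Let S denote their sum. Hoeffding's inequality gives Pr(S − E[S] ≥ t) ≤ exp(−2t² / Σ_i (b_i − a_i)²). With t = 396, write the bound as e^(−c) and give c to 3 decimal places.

Σ(b_i − a_i)² = 177·6² + 240·5² = 12372.
c = 2t² / 12372 = 2·396² / 12372 = 25.3501.

25.350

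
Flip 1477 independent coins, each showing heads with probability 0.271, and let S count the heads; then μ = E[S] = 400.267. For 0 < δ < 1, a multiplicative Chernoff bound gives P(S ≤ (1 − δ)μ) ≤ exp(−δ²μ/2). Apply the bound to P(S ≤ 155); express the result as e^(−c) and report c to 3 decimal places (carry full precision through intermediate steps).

Write 155 = (1 − δ)μ, so δ = 1 − 155/400.267 = 0.6127585…
Then the exponent is δ²μ/2 = (μ − 155)²/(2μ) = 75.144718.

75.145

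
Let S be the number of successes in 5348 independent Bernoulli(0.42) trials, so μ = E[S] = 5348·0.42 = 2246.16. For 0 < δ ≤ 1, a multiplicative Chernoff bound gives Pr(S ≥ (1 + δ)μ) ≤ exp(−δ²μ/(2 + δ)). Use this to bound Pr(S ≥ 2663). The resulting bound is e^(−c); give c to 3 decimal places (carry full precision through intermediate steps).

35.394

Write 2663 = (1 + δ)μ, so δ = 2663/2246.16 − 1 = 0.1855789…
Then the exponent is δ²μ/(2 + δ) = (2663 − μ)² / (μ·(2 + δ)) = 35.394158.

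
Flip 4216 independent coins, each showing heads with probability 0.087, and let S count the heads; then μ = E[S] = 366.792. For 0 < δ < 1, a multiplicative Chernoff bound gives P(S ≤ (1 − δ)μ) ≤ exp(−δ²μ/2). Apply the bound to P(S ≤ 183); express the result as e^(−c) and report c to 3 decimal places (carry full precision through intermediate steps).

46.047

Write 183 = (1 − δ)μ, so δ = 1 − 183/366.792 = 0.5010796…
Then the exponent is δ²μ/2 = (μ − 183)²/(2μ) = 46.047214.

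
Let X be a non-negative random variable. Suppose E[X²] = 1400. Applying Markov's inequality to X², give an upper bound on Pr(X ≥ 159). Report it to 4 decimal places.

Since X ≥ 0, the event {X ≥ 159} is the same as {X² ≥ 25281}.
Markov's inequality applied to X² gives Pr(X² ≥ 25281) ≤ E[X²]/25281 = 1400/25281 = 0.0554.

0.0554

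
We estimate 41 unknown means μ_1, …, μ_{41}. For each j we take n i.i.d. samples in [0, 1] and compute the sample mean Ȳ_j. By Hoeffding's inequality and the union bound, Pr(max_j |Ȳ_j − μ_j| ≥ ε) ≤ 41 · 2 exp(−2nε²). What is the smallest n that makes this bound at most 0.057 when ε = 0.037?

Need 2·41·exp(−2nε²) ≤ 0.057, i.e. exp(−2nε²) ≤ 0.057/82.
So 2nε² ≥ ln(82/0.057) = 7.271423.
Hence n ≥ 7.271423/(2·0.037²) = 2655.743.
The smallest integer n is 2656.

2656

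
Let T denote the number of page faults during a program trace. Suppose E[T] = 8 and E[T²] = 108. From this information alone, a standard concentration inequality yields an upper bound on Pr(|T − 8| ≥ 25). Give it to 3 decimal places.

0.070

The first two moments determine the variance, so Chebyshev's inequality is the sharpest standard bound available.
Var(T) = E[T²] − (E[T])² = 108 − 64 = 44.
Chebyshev's inequality: Pr(|T − μ| ≥ t) ≤ Var(T)/t² = 44/625 = 0.0704.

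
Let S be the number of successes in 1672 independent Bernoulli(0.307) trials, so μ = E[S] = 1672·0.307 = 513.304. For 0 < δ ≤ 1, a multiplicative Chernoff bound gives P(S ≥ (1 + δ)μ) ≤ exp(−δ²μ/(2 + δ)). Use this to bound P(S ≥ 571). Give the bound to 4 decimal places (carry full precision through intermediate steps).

Write 571 = (1 + δ)μ, so δ = 571/513.304 − 1 = 0.1124012…
Then the exponent is δ²μ/(2 + δ) = (571 − μ)² / (μ·(2 + δ)) = 3.070014.
Bound = exp(−3.070014) = 0.04642.

0.0464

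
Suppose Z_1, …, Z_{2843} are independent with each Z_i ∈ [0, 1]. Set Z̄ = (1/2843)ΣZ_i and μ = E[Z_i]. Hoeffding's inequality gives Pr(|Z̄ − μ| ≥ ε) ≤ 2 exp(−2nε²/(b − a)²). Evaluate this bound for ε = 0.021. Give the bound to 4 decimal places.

Exponent: 2nε²/(b − a)² = 2·2843·0.021² / 1² = 2.50753.
Bound = 2·exp(−2.50753) = 0.16294.

0.1629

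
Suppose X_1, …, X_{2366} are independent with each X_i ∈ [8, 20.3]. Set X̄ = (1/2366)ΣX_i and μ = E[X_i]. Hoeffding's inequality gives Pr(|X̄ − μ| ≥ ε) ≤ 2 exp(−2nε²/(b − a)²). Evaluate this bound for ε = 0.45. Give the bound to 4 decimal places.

Exponent: 2nε²/(b − a)² = 2·2366·0.45² / 12.3² = 6.33373.
Bound = 2·exp(−6.33373) = 0.00355.

0.0036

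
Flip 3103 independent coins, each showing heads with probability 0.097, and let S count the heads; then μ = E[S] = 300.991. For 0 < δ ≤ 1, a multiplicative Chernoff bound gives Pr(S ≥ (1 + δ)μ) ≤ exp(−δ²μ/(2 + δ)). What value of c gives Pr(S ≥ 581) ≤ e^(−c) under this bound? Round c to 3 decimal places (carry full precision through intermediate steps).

Write 581 = (1 + δ)μ, so δ = 581/300.991 − 1 = 0.9302903…
Then the exponent is δ²μ/(2 + δ) = (581 − μ)² / (μ·(2 + δ)) = 88.895510.

88.896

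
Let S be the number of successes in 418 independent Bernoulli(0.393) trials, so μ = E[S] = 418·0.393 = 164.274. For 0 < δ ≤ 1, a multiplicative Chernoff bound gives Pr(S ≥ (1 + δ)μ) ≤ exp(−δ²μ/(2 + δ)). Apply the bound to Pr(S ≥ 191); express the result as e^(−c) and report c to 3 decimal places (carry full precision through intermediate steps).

Write 191 = (1 + δ)μ, so δ = 191/164.274 − 1 = 0.1626916…
Then the exponent is δ²μ/(2 + δ) = (191 − μ)² / (μ·(2 + δ)) = 2.010502.

2.011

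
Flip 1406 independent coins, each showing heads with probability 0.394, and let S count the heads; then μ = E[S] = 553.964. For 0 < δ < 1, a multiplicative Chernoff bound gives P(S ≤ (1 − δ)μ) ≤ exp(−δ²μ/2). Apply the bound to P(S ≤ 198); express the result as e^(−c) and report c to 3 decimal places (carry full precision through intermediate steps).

114.367

Write 198 = (1 − δ)μ, so δ = 1 − 198/553.964 = 0.6425761…
Then the exponent is δ²μ/2 = (μ − 198)²/(2μ) = 114.366971.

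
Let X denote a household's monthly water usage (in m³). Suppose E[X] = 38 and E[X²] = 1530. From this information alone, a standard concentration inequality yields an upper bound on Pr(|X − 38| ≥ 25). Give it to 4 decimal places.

0.1376

The first two moments determine the variance, so Chebyshev's inequality is the sharpest standard bound available.
Var(X) = E[X²] − (E[X])² = 1530 − 1444 = 86.
Chebyshev's inequality: Pr(|X − μ| ≥ t) ≤ Var(X)/t² = 86/625 = 0.1376.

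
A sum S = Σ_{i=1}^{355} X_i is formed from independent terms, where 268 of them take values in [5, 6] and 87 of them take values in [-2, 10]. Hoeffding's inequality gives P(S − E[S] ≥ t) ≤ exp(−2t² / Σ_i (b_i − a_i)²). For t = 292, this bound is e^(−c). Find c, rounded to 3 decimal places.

Σ(b_i − a_i)² = 268·1² + 87·12² = 12796.
c = 2t² / 12796 = 2·292² / 12796 = 13.3267.

13.327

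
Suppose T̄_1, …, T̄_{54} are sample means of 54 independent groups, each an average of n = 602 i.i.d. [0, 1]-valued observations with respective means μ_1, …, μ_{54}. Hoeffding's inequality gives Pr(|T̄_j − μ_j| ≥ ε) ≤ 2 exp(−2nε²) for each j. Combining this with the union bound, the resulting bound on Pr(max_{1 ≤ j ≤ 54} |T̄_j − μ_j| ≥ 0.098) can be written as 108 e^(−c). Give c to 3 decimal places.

11.563

Union bound over the 54 events: Pr(max_{1 ≤ j ≤ 54} |T̄_j − μ_j| ≥ 0.098) ≤ 54·2·exp(−2nε²) = 108 exp(−2·602·0.098²).
So c = 2·602·0.098² = 11.5632.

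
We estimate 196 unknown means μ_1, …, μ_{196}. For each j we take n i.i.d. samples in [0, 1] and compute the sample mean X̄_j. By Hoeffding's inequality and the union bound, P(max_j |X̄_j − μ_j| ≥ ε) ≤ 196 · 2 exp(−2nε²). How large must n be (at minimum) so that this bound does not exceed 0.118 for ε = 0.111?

Need 2·196·exp(−2nε²) ≤ 0.118, i.e. exp(−2nε²) ≤ 0.118/392.
So 2nε² ≥ ln(392/0.118) = 8.108332.
Hence n ≥ 8.108332/(2·0.111²) = 329.045.
The smallest integer n is 330.

330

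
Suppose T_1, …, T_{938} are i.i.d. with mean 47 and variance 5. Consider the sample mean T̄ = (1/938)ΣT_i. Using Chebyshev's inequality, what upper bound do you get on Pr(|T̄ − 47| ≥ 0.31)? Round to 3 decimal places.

0.055

Var(T̄) = Var(T_i)/n = 5/938 = 0.0053305.
Chebyshev: Pr(|T̄ − 47| ≥ 0.31) ≤ Var(T̄)/(0.31)² = 5/(938·0.31²) = 0.0555.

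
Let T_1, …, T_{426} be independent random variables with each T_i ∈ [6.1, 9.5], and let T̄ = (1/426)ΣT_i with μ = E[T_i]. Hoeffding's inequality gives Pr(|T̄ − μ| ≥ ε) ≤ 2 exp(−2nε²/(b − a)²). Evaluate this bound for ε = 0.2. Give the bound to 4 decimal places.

Exponent: 2nε²/(b − a)² = 2·426·0.2² / 3.4² = 2.94810.
Bound = 2·exp(−2.94810) = 0.10488.

0.1049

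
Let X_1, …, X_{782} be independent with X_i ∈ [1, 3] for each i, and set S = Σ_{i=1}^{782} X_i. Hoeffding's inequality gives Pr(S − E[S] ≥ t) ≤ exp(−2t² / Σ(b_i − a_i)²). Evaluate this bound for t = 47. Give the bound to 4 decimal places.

Σ(b_i − a_i)² = 782·(2)² = 3128.
Exponent = 2·47²/3128 = 1.4124.
Bound = exp(−1.4124) = 0.24356.

0.2436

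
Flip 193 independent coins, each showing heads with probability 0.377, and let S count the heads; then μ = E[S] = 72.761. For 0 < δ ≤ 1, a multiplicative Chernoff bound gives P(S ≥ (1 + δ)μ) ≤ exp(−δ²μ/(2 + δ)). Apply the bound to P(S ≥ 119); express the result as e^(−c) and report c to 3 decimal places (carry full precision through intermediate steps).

Write 119 = (1 + δ)μ, so δ = 119/72.761 − 1 = 0.6354915…
Then the exponent is δ²μ/(2 + δ) = (119 − μ)² / (μ·(2 + δ)) = 11.149531.

11.150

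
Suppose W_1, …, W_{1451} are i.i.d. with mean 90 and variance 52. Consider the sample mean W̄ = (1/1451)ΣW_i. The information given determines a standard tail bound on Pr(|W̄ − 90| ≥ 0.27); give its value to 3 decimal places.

With mean and variance of each term known, Chebyshev's inequality bounds the deviation of the sum (or sample mean).
Var(W̄) = Var(W_i)/n = 52/1451 = 0.035837.
Chebyshev: Pr(|W̄ − 90| ≥ 0.27) ≤ Var(W̄)/(0.27)² = 52/(1451·0.27²) = 0.4916.

0.492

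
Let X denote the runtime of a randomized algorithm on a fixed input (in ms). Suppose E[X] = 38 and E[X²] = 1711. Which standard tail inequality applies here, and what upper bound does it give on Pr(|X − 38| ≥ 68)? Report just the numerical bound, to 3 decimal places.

0.058

The first two moments determine the variance, so Chebyshev's inequality is the sharpest standard bound available.
Var(X) = E[X²] − (E[X])² = 1711 − 1444 = 267.
Chebyshev's inequality: Pr(|X − μ| ≥ t) ≤ Var(X)/t² = 267/4624 = 0.0577.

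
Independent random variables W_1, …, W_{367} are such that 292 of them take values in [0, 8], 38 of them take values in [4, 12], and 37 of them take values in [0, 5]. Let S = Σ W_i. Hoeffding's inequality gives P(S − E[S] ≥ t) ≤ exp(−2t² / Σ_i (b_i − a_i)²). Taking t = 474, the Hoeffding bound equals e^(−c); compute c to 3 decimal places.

20.383

Σ(b_i − a_i)² = 292·8² + 38·8² + 37·5² = 22045.
c = 2t² / 22045 = 2·474² / 22045 = 20.3834.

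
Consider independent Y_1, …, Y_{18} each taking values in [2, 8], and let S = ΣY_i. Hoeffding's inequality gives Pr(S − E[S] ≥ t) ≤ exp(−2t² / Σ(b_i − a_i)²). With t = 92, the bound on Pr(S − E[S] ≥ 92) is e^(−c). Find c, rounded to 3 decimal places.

26.123

Σ(b_i − a_i)² = 18·(6)² = 648.
c = 2t²/648 = 2·92²/648 = 26.1235.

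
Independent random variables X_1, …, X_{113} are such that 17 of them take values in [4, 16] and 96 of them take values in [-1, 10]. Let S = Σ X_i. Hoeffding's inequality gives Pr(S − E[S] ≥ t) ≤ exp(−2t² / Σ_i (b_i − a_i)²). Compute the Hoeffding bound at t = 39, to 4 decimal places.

Σ(b_i − a_i)² = 17·12² + 96·11² = 14064.
Exponent = 2·39² / 14064 = 0.21630.
Bound = exp(−0.21630) = 0.80550.

0.8055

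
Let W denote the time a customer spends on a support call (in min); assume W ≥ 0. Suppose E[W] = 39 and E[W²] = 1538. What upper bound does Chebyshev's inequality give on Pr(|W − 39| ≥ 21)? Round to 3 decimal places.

Var(W) = E[W²] − (E[W])² = 1538 − 1521 = 17.
Chebyshev's inequality: Pr(|W − μ| ≥ t) ≤ Var(W)/t² = 17/441 = 0.0385.

0.039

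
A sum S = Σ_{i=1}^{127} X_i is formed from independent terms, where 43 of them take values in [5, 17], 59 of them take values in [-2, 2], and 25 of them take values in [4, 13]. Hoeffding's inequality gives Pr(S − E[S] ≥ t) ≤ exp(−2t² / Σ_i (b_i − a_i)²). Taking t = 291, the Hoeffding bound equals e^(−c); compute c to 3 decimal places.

18.487

Σ(b_i − a_i)² = 43·12² + 59·4² + 25·9² = 9161.
c = 2t² / 9161 = 2·291² / 9161 = 18.4873.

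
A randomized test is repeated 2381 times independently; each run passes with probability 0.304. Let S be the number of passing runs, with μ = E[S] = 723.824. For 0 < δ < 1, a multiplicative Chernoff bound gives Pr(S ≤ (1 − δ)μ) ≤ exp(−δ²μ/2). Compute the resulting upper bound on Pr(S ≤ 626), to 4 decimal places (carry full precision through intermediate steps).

Write 626 = (1 − δ)μ, so δ = 1 − 626/723.824 = 0.1351489…
Then the exponent is δ²μ/2 = (μ − 626)²/(2μ) = 6.610402.
Bound = exp(−6.610402) = 0.00135.

0.0013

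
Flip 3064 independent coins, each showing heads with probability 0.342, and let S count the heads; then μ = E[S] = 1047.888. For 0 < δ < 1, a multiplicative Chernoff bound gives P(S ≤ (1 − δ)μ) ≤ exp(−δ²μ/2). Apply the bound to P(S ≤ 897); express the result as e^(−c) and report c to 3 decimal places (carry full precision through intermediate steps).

Write 897 = (1 − δ)μ, so δ = 1 − 897/1047.888 = 0.1439925…
Then the exponent is δ²μ/2 = (μ − 897)²/(2μ) = 10.863369.

10.863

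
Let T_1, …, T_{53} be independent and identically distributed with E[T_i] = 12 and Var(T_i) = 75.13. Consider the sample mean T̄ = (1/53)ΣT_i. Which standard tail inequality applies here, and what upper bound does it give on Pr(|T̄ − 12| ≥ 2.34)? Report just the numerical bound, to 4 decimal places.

0.2589

With mean and variance of each term known, Chebyshev's inequality bounds the deviation of the sum (or sample mean).
Var(T̄) = Var(T_i)/n = 75.13/53 = 1.4175.
Chebyshev: Pr(|T̄ − 12| ≥ 2.34) ≤ Var(T̄)/(2.34)² = 75.13/(53·2.34²) = 0.2589.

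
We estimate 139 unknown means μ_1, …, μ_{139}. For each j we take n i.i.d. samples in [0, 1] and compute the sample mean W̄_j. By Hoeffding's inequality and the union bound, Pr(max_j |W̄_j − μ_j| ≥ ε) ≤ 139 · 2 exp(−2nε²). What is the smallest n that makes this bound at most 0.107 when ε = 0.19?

Need 2·139·exp(−2nε²) ≤ 0.107, i.e. exp(−2nε²) ≤ 0.107/278.
So 2nε² ≥ ln(278/0.107) = 7.862548.
Hence n ≥ 7.862548/(2·0.19²) = 108.900.
The smallest integer n is 109.

109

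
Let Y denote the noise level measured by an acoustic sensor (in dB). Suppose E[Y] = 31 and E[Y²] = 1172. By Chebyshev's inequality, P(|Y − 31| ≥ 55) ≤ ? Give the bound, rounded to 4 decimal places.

Var(Y) = E[Y²] − (E[Y])² = 1172 − 961 = 211.
Chebyshev's inequality: P(|Y − μ| ≥ t) ≤ Var(Y)/t² = 211/3025 = 0.0698.

0.0698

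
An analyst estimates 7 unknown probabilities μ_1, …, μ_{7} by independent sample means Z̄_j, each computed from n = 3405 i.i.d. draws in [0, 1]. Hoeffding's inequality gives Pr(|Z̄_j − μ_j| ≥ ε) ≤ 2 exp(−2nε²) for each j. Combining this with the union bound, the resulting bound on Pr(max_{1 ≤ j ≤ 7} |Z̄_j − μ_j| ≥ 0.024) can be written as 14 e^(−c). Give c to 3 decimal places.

Union bound over the 7 events: Pr(max_{1 ≤ j ≤ 7} |Z̄_j − μ_j| ≥ 0.024) ≤ 7·2·exp(−2nε²) = 14 exp(−2·3405·0.024²).
So c = 2·3405·0.024² = 3.9226.

3.923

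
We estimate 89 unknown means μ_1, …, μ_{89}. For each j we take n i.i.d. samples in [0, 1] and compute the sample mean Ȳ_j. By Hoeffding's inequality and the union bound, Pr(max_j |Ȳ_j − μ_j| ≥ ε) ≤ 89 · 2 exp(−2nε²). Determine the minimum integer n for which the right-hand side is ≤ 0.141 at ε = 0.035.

Need 2·89·exp(−2nε²) ≤ 0.141, i.e. exp(−2nε²) ≤ 0.141/178.
So 2nε² ≥ ln(178/0.141) = 7.140779.
Hence n ≥ 7.140779/(2·0.035²) = 2914.604.
The smallest integer n is 2915.

2915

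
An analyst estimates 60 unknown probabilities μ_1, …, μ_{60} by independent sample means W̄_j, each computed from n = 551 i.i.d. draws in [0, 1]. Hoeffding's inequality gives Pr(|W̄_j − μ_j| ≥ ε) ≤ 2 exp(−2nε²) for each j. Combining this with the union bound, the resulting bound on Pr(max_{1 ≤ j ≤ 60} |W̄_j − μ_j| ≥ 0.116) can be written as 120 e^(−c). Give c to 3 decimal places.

Union bound over the 60 events: Pr(max_{1 ≤ j ≤ 60} |W̄_j − μ_j| ≥ 0.116) ≤ 60·2·exp(−2nε²) = 120 exp(−2·551·0.116²).
So c = 2·551·0.116² = 14.8285.

14.829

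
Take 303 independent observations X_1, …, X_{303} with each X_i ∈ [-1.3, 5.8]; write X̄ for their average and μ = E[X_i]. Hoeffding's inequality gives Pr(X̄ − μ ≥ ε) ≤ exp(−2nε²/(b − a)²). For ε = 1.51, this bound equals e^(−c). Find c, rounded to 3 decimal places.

c = 2nε²/(b − a)² = 2·303·1.51² / 7.1² = 27.4100.

27.410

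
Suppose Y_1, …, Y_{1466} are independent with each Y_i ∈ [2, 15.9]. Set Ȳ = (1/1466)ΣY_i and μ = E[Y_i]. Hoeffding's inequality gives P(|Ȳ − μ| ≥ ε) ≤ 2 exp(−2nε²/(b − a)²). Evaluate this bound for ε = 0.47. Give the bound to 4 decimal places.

0.0700

Exponent: 2nε²/(b − a)² = 2·1466·0.47² / 13.9² = 3.35220.
Bound = 2·exp(−3.35220) = 0.07001.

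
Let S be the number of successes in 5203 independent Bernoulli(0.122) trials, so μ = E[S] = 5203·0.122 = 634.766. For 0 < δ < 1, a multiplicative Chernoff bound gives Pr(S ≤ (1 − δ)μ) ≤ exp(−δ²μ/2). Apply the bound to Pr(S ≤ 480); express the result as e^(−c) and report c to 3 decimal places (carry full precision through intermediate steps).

Write 480 = (1 − δ)μ, so δ = 1 − 480/634.766 = 0.2438158…
Then the exponent is δ²μ/2 = (μ − 480)²/(2μ) = 18.867200.

18.867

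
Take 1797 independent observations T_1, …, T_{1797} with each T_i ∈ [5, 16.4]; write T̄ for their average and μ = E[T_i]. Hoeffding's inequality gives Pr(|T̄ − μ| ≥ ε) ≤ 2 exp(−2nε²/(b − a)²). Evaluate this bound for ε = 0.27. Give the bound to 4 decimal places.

Exponent: 2nε²/(b − a)² = 2·1797·0.27² / 11.4² = 2.01602.
Bound = 2·exp(−2.01602) = 0.26637.

0.2664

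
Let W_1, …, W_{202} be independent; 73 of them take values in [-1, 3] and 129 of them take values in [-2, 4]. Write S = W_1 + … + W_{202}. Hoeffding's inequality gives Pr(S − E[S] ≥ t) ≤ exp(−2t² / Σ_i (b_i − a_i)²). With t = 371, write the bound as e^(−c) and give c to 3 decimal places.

47.364

Σ(b_i − a_i)² = 73·4² + 129·6² = 5812.
c = 2t² / 5812 = 2·371² / 5812 = 47.3644.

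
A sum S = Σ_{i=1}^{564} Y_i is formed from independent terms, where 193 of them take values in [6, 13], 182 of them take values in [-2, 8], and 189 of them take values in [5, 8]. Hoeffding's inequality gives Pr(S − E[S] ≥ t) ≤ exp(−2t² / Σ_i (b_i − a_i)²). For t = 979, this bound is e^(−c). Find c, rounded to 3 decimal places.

Σ(b_i − a_i)² = 193·7² + 182·10² + 189·3² = 29358.
c = 2t² / 29358 = 2·979² / 29358 = 65.2933.

65.293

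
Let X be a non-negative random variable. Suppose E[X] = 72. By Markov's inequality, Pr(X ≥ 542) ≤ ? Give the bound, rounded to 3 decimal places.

0.133

Markov's inequality: for a non-negative random variable, Pr(X ≥ a) ≤ E[X]/a.
Here E[X] = 72 and a = 542, so the bound is 72/542 = 0.1328.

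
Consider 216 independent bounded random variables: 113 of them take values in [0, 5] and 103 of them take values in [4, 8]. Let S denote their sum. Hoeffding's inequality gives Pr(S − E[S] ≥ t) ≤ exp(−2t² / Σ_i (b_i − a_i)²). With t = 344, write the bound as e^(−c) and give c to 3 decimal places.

Σ(b_i − a_i)² = 113·5² + 103·4² = 4473.
c = 2t² / 4473 = 2·344² / 4473 = 52.9112.

52.911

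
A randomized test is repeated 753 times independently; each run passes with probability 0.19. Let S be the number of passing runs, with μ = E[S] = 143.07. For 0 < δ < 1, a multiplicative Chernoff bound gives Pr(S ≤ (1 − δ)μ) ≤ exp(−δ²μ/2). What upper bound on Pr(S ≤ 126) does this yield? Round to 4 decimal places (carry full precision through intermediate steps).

0.3612

Write 126 = (1 − δ)μ, so δ = 1 − 126/143.07 = 0.1193122…
Then the exponent is δ²μ/2 = (μ − 126)²/(2μ) = 1.018330.
Bound = exp(−1.018330) = 0.36120.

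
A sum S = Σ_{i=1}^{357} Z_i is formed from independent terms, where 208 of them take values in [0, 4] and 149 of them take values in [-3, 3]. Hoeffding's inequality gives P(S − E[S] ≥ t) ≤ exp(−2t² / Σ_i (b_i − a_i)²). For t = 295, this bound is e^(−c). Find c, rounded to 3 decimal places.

20.024

Σ(b_i − a_i)² = 208·4² + 149·6² = 8692.
c = 2t² / 8692 = 2·295² / 8692 = 20.0242.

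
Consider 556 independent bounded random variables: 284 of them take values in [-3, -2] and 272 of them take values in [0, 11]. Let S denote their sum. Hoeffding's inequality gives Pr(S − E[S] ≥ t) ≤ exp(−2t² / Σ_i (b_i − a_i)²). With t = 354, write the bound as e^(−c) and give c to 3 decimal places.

7.550

Σ(b_i − a_i)² = 284·1² + 272·11² = 33196.
c = 2t² / 33196 = 2·354² / 33196 = 7.5501.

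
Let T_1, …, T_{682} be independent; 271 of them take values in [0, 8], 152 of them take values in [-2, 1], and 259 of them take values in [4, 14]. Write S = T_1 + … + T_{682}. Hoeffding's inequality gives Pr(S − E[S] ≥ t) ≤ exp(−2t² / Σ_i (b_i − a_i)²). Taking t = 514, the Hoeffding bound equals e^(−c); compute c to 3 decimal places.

11.844

Σ(b_i − a_i)² = 271·8² + 152·3² + 259·10² = 44612.
c = 2t² / 44612 = 2·514² / 44612 = 11.8442.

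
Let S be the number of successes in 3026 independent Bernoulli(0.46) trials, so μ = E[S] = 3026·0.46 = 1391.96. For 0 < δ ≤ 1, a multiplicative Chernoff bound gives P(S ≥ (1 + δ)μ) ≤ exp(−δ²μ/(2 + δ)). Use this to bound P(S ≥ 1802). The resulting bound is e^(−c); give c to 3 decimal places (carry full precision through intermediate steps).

52.641

Write 1802 = (1 + δ)μ, so δ = 1802/1391.96 − 1 = 0.2945774…
Then the exponent is δ²μ/(2 + δ) = (1802 − μ)² / (μ·(2 + δ)) = 52.640860.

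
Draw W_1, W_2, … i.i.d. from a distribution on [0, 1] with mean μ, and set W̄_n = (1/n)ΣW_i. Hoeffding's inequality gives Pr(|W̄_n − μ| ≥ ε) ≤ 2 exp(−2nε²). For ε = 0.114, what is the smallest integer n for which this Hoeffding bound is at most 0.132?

105

Require 2·exp(−2nε²) ≤ 0.132, i.e. 2nε² ≥ ln(2/0.132) = 2.718101.
So n ≥ 2.718101 / (2·0.114²) = 104.575.
The smallest integer n is 105.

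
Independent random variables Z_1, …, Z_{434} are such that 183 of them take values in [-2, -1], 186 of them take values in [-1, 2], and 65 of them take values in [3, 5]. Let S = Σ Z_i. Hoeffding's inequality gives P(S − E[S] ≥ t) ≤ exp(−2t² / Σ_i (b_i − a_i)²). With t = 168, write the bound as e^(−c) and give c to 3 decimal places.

Σ(b_i − a_i)² = 183·1² + 186·3² + 65·2² = 2117.
c = 2t² / 2117 = 2·168² / 2117 = 26.6641.

26.664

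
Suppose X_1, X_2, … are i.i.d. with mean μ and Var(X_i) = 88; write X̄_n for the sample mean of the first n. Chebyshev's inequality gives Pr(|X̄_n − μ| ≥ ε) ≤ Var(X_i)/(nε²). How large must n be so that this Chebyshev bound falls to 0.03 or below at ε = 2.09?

672

Require 88/(n·2.09²) ≤ 0.03, i.e. n ≥ 88/(0.03·2.09²) = 671.535.
The smallest integer n is 672.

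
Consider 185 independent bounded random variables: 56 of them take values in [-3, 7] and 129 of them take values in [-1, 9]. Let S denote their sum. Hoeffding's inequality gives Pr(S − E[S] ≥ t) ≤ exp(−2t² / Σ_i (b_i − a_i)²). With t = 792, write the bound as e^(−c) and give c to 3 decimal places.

Σ(b_i − a_i)² = 56·10² + 129·10² = 18500.
c = 2t² / 18500 = 2·792² / 18500 = 67.8123.

67.812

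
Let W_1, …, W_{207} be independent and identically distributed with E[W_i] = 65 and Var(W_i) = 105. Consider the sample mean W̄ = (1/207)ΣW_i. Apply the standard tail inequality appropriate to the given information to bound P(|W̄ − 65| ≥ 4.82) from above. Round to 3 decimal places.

0.022

With mean and variance of each term known, Chebyshev's inequality bounds the deviation of the sum (or sample mean).
Var(W̄) = Var(W_i)/n = 105/207 = 0.50725.
Chebyshev: P(|W̄ − 65| ≥ 4.82) ≤ Var(W̄)/(4.82)² = 105/(207·4.82²) = 0.0218.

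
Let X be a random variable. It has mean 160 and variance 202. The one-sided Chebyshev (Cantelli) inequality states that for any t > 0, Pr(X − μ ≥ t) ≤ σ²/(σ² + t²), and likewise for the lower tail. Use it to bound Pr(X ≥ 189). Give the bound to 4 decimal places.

Here σ² = 202 and t = 29, so σ² + t² = 1043.
Cantelli's bound: 202/1043 = 0.1937.

0.1937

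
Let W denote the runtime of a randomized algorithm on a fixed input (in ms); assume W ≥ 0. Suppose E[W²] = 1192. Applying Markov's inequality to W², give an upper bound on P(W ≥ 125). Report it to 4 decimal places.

0.0763

Since W ≥ 0, the event {W ≥ 125} is the same as {W² ≥ 15625}.
Markov's inequality applied to W² gives P(W² ≥ 15625) ≤ E[W²]/15625 = 1192/15625 = 0.0763.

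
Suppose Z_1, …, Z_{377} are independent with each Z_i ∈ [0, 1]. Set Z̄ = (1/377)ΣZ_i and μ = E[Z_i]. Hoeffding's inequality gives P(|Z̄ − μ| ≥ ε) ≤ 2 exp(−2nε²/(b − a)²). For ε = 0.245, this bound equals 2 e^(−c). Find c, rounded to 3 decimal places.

c = 2nε²/(b − a)² = 2·377·0.245² / 1² = 45.2589.

45.259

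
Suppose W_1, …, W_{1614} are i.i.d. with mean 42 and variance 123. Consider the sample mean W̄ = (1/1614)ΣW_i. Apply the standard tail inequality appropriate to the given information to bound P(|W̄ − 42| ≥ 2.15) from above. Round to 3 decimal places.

0.016

With mean and variance of each term known, Chebyshev's inequality bounds the deviation of the sum (or sample mean).
Var(W̄) = Var(W_i)/n = 123/1614 = 0.076208.
Chebyshev: P(|W̄ − 42| ≥ 2.15) ≤ Var(W̄)/(2.15)² = 123/(1614·2.15²) = 0.0165.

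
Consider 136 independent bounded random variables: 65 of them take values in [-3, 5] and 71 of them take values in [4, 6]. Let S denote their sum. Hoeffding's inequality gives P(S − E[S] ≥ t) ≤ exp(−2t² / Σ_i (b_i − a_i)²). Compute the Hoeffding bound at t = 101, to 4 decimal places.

0.0101

Σ(b_i − a_i)² = 65·8² + 71·2² = 4444.
Exponent = 2·101² / 4444 = 4.59091.
Bound = exp(−4.59091) = 0.01014.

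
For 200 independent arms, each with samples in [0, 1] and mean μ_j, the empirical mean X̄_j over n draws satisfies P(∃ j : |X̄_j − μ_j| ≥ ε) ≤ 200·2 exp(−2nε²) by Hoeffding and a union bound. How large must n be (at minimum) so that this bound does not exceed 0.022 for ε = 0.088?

Need 2·200·exp(−2nε²) ≤ 0.022, i.e. exp(−2nε²) ≤ 0.022/400.
So 2nε² ≥ ln(400/0.022) = 9.808177.
Hence n ≥ 9.808177/(2·0.088²) = 633.276.
The smallest integer n is 634.

634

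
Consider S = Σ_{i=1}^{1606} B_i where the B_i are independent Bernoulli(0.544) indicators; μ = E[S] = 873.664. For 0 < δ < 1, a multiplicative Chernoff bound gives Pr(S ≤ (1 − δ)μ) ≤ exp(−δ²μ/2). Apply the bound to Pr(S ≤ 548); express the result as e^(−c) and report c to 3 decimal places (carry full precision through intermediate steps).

60.697

Write 548 = (1 − δ)μ, so δ = 1 − 548/873.664 = 0.3727566…
Then the exponent is δ²μ/2 = (μ − 548)²/(2μ) = 60.696699.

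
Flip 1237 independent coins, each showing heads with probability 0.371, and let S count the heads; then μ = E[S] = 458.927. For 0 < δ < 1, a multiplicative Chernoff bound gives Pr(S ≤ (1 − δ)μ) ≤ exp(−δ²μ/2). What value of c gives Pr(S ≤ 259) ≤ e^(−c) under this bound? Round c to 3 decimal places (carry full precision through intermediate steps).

Write 259 = (1 − δ)μ, so δ = 1 − 259/458.927 = 0.4356401…
Then the exponent is δ²μ/2 = (μ − 259)²/(2μ) = 43.548108.

43.548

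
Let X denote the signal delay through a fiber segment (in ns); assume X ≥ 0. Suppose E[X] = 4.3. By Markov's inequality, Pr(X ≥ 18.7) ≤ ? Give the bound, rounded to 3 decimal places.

Markov's inequality: for a non-negative random variable, Pr(X ≥ a) ≤ E[X]/a.
Here E[X] = 4.3 and a = 18.7, so the bound is 4.3/18.7 = 0.2299.

0.230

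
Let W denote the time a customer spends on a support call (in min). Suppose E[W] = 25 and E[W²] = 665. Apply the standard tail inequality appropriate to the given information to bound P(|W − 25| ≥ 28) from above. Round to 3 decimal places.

The first two moments determine the variance, so Chebyshev's inequality is the sharpest standard bound available.
Var(W) = E[W²] − (E[W])² = 665 − 625 = 40.
Chebyshev's inequality: P(|W − μ| ≥ t) ≤ Var(W)/t² = 40/784 = 0.0510.

0.051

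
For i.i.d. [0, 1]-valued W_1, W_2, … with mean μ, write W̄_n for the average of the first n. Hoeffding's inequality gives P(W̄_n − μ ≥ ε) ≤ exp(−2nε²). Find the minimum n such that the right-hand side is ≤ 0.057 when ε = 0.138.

Require exp(−2nε²) ≤ 0.057, i.e. 2nε² ≥ ln(1/0.057) = 2.864704.
So n ≥ 2.864704 / (2·0.138²) = 75.213.
The smallest integer n is 76.

76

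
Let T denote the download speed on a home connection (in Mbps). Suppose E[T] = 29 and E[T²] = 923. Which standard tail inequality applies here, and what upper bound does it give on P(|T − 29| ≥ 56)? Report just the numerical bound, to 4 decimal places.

0.0261

The first two moments determine the variance, so Chebyshev's inequality is the sharpest standard bound available.
Var(T) = E[T²] − (E[T])² = 923 − 841 = 82.
Chebyshev's inequality: P(|T − μ| ≥ t) ≤ Var(T)/t² = 82/3136 = 0.0261.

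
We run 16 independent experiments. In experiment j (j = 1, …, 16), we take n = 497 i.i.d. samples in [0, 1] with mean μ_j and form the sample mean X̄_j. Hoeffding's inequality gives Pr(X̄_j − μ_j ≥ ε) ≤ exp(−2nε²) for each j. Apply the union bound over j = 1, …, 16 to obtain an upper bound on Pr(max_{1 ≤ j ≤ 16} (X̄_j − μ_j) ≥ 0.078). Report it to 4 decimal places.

Per-experiment Hoeffding bound: exp(−2·497·0.078²) = exp(−6.04750) = 0.0023638.
Union bound over 16 events: 16·0.0023638 = 0.03782.

0.0378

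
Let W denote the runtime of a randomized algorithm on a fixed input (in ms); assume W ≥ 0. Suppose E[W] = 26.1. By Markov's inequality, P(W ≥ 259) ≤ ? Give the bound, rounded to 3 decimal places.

Markov's inequality: for a non-negative random variable, P(W ≥ a) ≤ E[W]/a.
Here E[W] = 26.1 and a = 259, so the bound is 26.1/259 = 0.1008.

0.101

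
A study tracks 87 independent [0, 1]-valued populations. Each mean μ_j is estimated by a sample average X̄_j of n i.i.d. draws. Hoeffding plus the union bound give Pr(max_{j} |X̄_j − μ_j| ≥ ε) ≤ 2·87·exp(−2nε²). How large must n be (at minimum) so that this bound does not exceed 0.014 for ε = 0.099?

481

Need 2·87·exp(−2nε²) ≤ 0.014, i.e. exp(−2nε²) ≤ 0.014/174.
So 2nε² ≥ ln(174/0.014) = 9.427753.
Hence n ≥ 9.427753/(2·0.099²) = 480.959.
The smallest integer n is 481.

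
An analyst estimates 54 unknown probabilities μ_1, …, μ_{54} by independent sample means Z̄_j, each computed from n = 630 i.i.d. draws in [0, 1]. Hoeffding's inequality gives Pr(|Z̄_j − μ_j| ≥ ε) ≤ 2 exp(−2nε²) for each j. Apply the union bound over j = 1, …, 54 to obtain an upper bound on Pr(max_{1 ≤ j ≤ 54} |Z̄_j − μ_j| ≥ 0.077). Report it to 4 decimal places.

0.0615

Per-experiment Hoeffding bound: 2·exp(−2·630·0.077²) = 2·exp(−7.47054) = 0.0011392.
Union bound over 54 events: 54·0.0011392 = 0.06152.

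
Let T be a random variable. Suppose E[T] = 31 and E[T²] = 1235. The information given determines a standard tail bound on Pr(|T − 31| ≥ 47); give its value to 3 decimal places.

0.124

The first two moments determine the variance, so Chebyshev's inequality is the sharpest standard bound available.
Var(T) = E[T²] − (E[T])² = 1235 − 961 = 274.
Chebyshev's inequality: Pr(|T − μ| ≥ t) ≤ Var(T)/t² = 274/2209 = 0.1240.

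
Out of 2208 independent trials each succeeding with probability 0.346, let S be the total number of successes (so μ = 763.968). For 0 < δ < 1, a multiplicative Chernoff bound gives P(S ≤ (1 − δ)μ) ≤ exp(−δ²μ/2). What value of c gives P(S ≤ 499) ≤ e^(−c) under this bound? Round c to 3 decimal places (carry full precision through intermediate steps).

Write 499 = (1 − δ)μ, so δ = 1 − 499/763.968 = 0.3468313…
Then the exponent is δ²μ/2 = (μ − 499)²/(2μ) = 45.949595.

45.950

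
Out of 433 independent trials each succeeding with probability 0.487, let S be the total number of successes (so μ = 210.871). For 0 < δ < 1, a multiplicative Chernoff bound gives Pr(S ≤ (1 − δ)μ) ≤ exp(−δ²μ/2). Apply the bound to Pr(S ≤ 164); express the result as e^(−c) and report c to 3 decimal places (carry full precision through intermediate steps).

5.209

Write 164 = (1 − δ)μ, so δ = 1 − 164/210.871 = 0.2222733…
Then the exponent is δ²μ/2 = (μ − 164)²/(2μ) = 5.209087.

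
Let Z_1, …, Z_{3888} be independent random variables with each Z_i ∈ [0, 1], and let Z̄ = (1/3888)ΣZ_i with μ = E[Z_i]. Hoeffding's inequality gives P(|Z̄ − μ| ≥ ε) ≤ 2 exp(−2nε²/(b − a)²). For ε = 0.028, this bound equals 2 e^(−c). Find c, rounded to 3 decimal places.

6.096

c = 2nε²/(b − a)² = 2·3888·0.028² / 1² = 6.0964.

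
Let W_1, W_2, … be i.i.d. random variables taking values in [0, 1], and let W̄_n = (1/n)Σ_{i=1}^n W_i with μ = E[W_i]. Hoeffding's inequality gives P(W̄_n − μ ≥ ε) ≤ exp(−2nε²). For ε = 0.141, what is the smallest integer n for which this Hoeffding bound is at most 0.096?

59

Require exp(−2nε²) ≤ 0.096, i.e. 2nε² ≥ ln(1/0.096) = 2.343407.
So n ≥ 2.343407 / (2·0.141²) = 58.936.
The smallest integer n is 59.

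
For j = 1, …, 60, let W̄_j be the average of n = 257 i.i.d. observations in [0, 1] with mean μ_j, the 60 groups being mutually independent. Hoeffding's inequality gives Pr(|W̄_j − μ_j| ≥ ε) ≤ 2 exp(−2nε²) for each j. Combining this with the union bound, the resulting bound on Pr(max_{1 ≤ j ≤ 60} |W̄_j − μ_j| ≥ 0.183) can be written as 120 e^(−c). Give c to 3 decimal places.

17.213

Union bound over the 60 events: Pr(max_{1 ≤ j ≤ 60} |W̄_j − μ_j| ≥ 0.183) ≤ 60·2·exp(−2nε²) = 120 exp(−2·257·0.183²).
So c = 2·257·0.183² = 17.2133.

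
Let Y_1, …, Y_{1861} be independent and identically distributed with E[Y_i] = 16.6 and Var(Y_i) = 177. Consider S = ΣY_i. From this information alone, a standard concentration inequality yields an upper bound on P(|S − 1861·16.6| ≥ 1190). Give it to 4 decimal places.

With mean and variance of each term known, Chebyshev's inequality bounds the deviation of the sum (or sample mean).
Var(S) = n·Var(Y_i) = 1861·177 = 329397.
Chebyshev: P(|S − 1861·16.6| ≥ 1190) ≤ Var(S)/1190² = 329397/1416100 = 0.2326.

0.2326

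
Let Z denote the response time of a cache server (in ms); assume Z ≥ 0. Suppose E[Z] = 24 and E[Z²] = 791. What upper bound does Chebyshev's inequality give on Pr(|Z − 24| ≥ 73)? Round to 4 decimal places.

0.0403

Var(Z) = E[Z²] − (E[Z])² = 791 − 576 = 215.
Chebyshev's inequality: Pr(|Z − μ| ≥ t) ≤ Var(Z)/t² = 215/5329 = 0.0403.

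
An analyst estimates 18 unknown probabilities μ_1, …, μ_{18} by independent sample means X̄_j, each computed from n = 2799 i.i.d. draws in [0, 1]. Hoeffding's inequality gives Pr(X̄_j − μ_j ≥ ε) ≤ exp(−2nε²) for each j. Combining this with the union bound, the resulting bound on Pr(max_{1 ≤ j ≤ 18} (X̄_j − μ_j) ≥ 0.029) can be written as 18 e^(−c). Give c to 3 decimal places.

Union bound over the 18 events: Pr(max_{1 ≤ j ≤ 18} (X̄_j − μ_j) ≥ 0.029) ≤ 18·exp(−2nε²) = 18 exp(−2·2799·0.029²).
So c = 2·2799·0.029² = 4.7079.

4.708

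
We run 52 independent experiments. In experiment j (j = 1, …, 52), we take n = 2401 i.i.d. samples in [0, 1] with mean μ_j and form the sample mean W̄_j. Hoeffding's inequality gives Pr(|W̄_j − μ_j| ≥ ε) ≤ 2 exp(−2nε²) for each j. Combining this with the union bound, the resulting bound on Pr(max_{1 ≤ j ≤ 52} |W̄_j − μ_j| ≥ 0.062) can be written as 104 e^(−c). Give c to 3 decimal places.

18.459

Union bound over the 52 events: Pr(max_{1 ≤ j ≤ 52} |W̄_j − μ_j| ≥ 0.062) ≤ 52·2·exp(−2nε²) = 104 exp(−2·2401·0.062²).
So c = 2·2401·0.062² = 18.4589.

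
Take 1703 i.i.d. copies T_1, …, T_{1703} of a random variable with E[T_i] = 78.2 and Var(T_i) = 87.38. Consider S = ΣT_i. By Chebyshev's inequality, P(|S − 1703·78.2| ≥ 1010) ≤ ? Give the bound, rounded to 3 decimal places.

0.146

Var(S) = n·Var(T_i) = 1703·87.38 = 148808.14.
Chebyshev: P(|S − 1703·78.2| ≥ 1010) ≤ Var(S)/1010² = 148808.14/1020100 = 0.1459.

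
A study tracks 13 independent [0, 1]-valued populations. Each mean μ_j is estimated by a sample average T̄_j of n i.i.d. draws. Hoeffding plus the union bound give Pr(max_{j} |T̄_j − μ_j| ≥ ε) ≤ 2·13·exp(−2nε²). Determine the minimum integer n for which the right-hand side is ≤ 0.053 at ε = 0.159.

Need 2·13·exp(−2nε²) ≤ 0.053, i.e. exp(−2nε²) ≤ 0.053/26.
So 2nε² ≥ ln(26/0.053) = 6.195560.
Hence n ≥ 6.195560/(2·0.159²) = 122.534.
The smallest integer n is 123.

123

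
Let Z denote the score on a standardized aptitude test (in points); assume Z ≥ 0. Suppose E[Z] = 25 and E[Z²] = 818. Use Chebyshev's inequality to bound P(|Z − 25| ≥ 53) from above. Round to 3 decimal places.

Var(Z) = E[Z²] − (E[Z])² = 818 − 625 = 193.
Chebyshev's inequality: P(|Z − μ| ≥ t) ≤ Var(Z)/t² = 193/2809 = 0.0687.

0.069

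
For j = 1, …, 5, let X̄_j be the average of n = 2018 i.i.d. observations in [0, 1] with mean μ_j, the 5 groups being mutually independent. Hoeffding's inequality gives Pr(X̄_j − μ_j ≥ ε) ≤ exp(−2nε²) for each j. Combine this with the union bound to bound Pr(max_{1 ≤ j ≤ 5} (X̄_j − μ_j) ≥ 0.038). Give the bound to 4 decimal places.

0.0147

Per-experiment Hoeffding bound: exp(−2·2018·0.038²) = exp(−5.82798) = 0.002944.
Union bound over 5 events: 5·0.002944 = 0.01472.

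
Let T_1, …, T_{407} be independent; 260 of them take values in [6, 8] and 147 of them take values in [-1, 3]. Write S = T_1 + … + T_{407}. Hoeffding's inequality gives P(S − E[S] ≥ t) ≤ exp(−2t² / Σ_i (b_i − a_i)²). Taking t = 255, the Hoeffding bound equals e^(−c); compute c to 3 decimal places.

38.340

Σ(b_i − a_i)² = 260·2² + 147·4² = 3392.
c = 2t² / 3392 = 2·255² / 3392 = 38.3402.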